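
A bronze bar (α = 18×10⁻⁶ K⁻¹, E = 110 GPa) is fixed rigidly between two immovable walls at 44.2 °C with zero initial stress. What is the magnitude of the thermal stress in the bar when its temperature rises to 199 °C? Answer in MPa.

Fully constrained: the free strain ε = αΔT is blocked, so σ = Eε = EαΔT.
|ΔT| = 154.8 K
σ = 110×10⁹ × 18×10⁻⁶ × 154.8 = 3.07×10⁸ Pa

σ = 307 MPa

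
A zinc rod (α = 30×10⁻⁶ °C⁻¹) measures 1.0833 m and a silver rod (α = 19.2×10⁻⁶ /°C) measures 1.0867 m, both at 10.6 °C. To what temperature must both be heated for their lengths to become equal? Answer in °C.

Equal length when α₁L₁ΔT − α₂L₂ΔT = L₂ − L₁ = 3.40×10⁻³ m
α₁L₁ = 3.2499×10⁻⁵, α₂L₂ = 2.086464×10⁻⁵ → Δ(αL) = 1.163436×10⁻⁵ m/K
ΔT = 3.40×10⁻³ / 1.163436×10⁻⁵ = 292.238 K, so T = 10.6 + 292.238 = 302.838 °C

T = 302.8 °C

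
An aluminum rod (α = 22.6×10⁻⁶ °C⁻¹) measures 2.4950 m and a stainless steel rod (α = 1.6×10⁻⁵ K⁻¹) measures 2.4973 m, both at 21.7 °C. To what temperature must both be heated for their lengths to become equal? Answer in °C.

T = 161.7 °C

L₁(1 + α₁ΔT) = L₂(1 + α₂ΔT) ⇒ ΔT = (L₂ − L₁)/(α₁L₁ − α₂L₂)
L₂ − L₁ = 2.4973 − 2.4950 = 2.30×10⁻³ m
α₁L₁ − α₂L₂ = 22.6×10⁻⁶×2.4950 − 1.6×10⁻⁵×2.4973 = 1.64302×10⁻⁵ m/K
ΔT = 2.30×10⁻³ / 1.64302×10⁻⁵ = 139.986 K
T = 21.7 + 139.986 = 161.686 °C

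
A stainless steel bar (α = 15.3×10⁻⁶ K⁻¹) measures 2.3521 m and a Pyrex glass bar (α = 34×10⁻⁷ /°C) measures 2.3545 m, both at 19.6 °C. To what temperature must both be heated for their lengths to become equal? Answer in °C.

L₁(1 + α₁ΔT) = L₂(1 + α₂ΔT) ⇒ ΔT = (L₂ − L₁)/(α₁L₁ − α₂L₂)
L₂ − L₁ = 2.3545 − 2.3521 = 2.40×10⁻³ m
α₁L₁ − α₂L₂ = 15.3×10⁻⁶×2.3521 − 34×10⁻⁷×2.3545 = 2.798183×10⁻⁵ m/K
ΔT = 2.40×10⁻³ / 2.798183×10⁻⁵ = 85.770 K
T = 19.6 + 85.770 = 105.370 °C

T = 105.4 °C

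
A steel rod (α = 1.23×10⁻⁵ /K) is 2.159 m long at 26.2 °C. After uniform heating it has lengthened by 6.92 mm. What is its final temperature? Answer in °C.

T = 287 °C

ΔL = αL₀ΔT ⇒ ΔT = ΔL / (αL₀)
ΔT = 6.92×10⁻³ m / (1.23×10⁻⁵ × 2.159 m) = 260.58 K
T = 26.2 + 260.58 = 286.78 °C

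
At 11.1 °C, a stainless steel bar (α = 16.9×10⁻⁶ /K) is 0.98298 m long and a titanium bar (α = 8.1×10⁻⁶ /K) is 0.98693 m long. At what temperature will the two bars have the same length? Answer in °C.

T = 469.4 °C

Equal length when α₁L₁ΔT − α₂L₂ΔT = L₂ − L₁ = 3.95×10⁻³ m
α₁L₁ = 1.6612362×10⁻⁵, α₂L₂ = 7.994133×10⁻⁶ → Δ(αL) = 8.618229×10⁻⁶ m/K
ΔT = 3.95×10⁻³ / 8.618229×10⁻⁶ = 458.331 K, so T = 11.1 + 458.331 = 469.431 °C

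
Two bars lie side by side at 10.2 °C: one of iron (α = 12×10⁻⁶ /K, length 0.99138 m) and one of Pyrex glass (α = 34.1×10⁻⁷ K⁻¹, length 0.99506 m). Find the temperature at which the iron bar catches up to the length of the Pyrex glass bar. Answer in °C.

T = 443.0 °C

Equal length when α₁L₁ΔT − α₂L₂ΔT = L₂ − L₁ = 3.68×10⁻³ m
α₁L₁ = 1.189656×10⁻⁵, α₂L₂ = 3.3931546×10⁻⁶ → Δ(αL) = 8.5034054×10⁻⁶ m/K
ΔT = 3.68×10⁻³ / 8.5034054×10⁻⁶ = 432.768 K, so T = 10.2 + 432.768 = 442.968 °C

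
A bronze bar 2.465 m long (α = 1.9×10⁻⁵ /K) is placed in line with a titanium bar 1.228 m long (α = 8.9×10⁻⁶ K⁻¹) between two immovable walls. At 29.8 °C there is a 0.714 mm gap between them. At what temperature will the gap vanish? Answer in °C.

T = 42.2 °C

α₁L₁ = 4.6835×10⁻⁵ m/K, α₂L₂ = 1.09292×10⁻⁵ m/K → total 5.77642×10⁻⁵ m/K
ΔT = g/(α₁L₁+α₂L₂) = 7.14×10⁻⁴ / 5.77642×10⁻⁵ = 12.361 K
T = 29.8 + 12.361 = 42.161 °C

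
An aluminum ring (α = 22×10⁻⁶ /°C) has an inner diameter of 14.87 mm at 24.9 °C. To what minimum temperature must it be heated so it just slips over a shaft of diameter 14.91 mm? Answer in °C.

T = 147 °C

Required Δd = 14.91 − 14.87 = 0.04 mm
Δd = αd₀ΔT ⇒ ΔT = Δd/(αd₀) = 0.04 / (22×10⁻⁶ × 14.87) = 122.27 K
T_min = 24.9 + 122.27 = 147.17 °C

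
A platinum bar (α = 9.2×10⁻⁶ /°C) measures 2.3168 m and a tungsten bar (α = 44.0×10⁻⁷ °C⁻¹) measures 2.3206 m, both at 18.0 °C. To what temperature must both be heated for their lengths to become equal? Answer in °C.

T = 360.2 °C

Equal length when α₁L₁ΔT − α₂L₂ΔT = L₂ − L₁ = 3.80×10⁻³ m
α₁L₁ = 2.131456×10⁻⁵, α₂L₂ = 1.021064×10⁻⁵ → Δ(αL) = 1.110392×10⁻⁵ m/K
ΔT = 3.80×10⁻³ / 1.110392×10⁻⁵ = 342.221 K, so T = 18.0 + 342.221 = 360.221 °C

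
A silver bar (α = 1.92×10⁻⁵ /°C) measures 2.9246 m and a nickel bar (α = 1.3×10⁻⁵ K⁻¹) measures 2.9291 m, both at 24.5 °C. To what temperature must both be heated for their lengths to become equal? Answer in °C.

T = 273.5 °C

L₁(1 + α₁ΔT) = L₂(1 + α₂ΔT) ⇒ ΔT = (L₂ − L₁)/(α₁L₁ − α₂L₂)
L₂ − L₁ = 2.9291 − 2.9246 = 4.50×10⁻³ m
α₁L₁ − α₂L₂ = 1.92×10⁻⁵×2.9246 − 1.3×10⁻⁵×2.9291 = 1.807402×10⁻⁵ m/K
ΔT = 4.50×10⁻³ / 1.807402×10⁻⁵ = 248.976 K
T = 24.5 + 248.976 = 273.476 °C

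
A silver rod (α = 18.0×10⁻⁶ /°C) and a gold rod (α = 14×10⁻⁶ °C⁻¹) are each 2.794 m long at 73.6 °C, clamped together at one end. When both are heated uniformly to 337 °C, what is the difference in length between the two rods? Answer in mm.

ΔT = 263.4 K
silver: ΔL = 18.0×10⁻⁶ × 2.794 m × 263.4 = 1.3247×10⁻² m = 13.247 mm
gold: ΔL = 14×10⁻⁶ × 2.794 m × 263.4 = 1.0303×10⁻² m = 10.303 mm
difference = 13.247 − 10.303 = 2.944 mm

2.94 mm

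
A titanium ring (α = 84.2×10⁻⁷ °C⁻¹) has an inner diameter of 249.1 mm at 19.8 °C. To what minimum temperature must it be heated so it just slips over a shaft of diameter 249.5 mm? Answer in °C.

T = 211 °C

Required Δd = 249.5 − 249.1 = 0.4 mm
Δd = αd₀ΔT ⇒ ΔT = Δd/(αd₀) = 0.4 / (84.2×10⁻⁷ × 249.1) = 190.71 K
T_min = 19.8 + 190.71 = 210.51 °C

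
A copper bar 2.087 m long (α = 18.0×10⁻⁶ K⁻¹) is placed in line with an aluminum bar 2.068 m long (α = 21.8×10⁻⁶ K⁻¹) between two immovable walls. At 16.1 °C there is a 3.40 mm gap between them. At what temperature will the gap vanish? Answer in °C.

α₁L₁ = 3.7566×10⁻⁵ m/K, α₂L₂ = 4.50824×10⁻⁵ m/K → total 8.26484×10⁻⁵ m/K
ΔT = g/(α₁L₁+α₂L₂) = 3.40×10⁻³ / 8.26484×10⁻⁵ = 41.138 K
T = 16.1 + 41.138 = 57.238 °C

T = 57.2 °C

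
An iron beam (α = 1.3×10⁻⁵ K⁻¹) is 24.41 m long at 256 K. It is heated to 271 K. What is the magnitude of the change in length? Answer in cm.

ΔL = 0.476 cm

|ΔT| = |271 − 256| = 15 K
ΔL = αL₀ΔT = (1.3×10⁻⁵)(24.41)(15) = 4.76×10⁻³ m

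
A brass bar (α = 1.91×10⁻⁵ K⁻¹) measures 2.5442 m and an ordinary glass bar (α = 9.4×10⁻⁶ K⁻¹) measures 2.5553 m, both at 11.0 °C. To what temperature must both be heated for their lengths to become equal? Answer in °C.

L₁(1 + α₁ΔT) = L₂(1 + α₂ΔT) ⇒ ΔT = (L₂ − L₁)/(α₁L₁ − α₂L₂)
L₂ − L₁ = 2.5553 − 2.5442 = 1.11×10⁻² m
α₁L₁ − α₂L₂ = 1.91×10⁻⁵×2.5442 − 9.4×10⁻⁶×2.5553 = 2.45744×10⁻⁵ m/K
ΔT = 1.11×10⁻² / 2.45744×10⁻⁵ = 451.690 K
T = 11.0 + 451.690 = 462.690 °C

T = 462.7 °C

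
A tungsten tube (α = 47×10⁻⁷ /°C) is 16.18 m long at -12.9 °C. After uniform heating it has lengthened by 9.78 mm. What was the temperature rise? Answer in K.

ΔL = αL₀ΔT ⇒ ΔT = ΔL / (αL₀)
ΔT = 9.78×10⁻³ m / (47×10⁻⁷ × 16.18 m) = 128.61 K

ΔT = 129 K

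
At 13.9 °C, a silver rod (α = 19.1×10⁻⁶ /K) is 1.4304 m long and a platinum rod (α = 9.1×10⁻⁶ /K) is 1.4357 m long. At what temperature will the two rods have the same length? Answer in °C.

T = 385.7 °C

L₁(1 + α₁ΔT) = L₂(1 + α₂ΔT) ⇒ ΔT = (L₂ − L₁)/(α₁L₁ − α₂L₂)
L₂ − L₁ = 1.4357 − 1.4304 = 5.30×10⁻³ m
α₁L₁ − α₂L₂ = 19.1×10⁻⁶×1.4304 − 9.1×10⁻⁶×1.4357 = 1.425577×10⁻⁵ m/K
ΔT = 5.30×10⁻³ / 1.425577×10⁻⁵ = 371.779 K
T = 13.9 + 371.779 = 385.679 °C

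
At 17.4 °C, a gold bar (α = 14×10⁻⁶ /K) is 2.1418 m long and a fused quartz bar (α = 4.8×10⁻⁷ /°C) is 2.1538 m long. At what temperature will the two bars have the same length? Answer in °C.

Equal length when α₁L₁ΔT − α₂L₂ΔT = L₂ − L₁ = 1.20×10⁻² m
α₁L₁ = 2.99852×10⁻⁵, α₂L₂ = 1.033824×10⁻⁶ → Δ(αL) = 2.8951376×10⁻⁵ m/K
ΔT = 1.20×10⁻² / 2.8951376×10⁻⁵ = 414.488 K, so T = 17.4 + 414.488 = 431.888 °C

T = 431.9 °C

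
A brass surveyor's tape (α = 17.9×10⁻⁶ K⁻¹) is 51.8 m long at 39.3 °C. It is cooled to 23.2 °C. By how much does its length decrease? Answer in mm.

|ΔT| = |23.2 − 39.3| = 16.1 K
ΔL = αL₀ΔT = (17.9×10⁻⁶)(51.8)(16.1) = 1.49×10⁻² m

ΔL = 14.9 mm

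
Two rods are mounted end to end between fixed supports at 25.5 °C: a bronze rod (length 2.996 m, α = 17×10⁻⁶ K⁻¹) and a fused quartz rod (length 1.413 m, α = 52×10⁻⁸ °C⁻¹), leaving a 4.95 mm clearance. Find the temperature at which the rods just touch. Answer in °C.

T = 121 °C

α₁L₁ = 5.0932×10⁻⁵ m/K, α₂L₂ = 7.3476×10⁻⁷ m/K → total 5.166676×10⁻⁵ m/K
ΔT = g/(α₁L₁+α₂L₂) = 4.95×10⁻³ / 5.166676×10⁻⁵ = 95.81 K
T = 25.5 + 95.81 = 121.31 °C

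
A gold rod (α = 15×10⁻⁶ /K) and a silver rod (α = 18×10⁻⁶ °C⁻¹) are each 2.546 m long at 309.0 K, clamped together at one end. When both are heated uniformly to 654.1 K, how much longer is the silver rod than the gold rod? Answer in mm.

ΔT = 345.1 K
gold: ΔL = 15×10⁻⁶ × 2.546 m × 345.1 = 1.3179×10⁻² m = 13.179 mm
silver: ΔL = 18×10⁻⁶ × 2.546 m × 345.1 = 1.5815×10⁻² m = 15.815 mm
difference = 15.815 − 13.179 = 2.636 mm

2.64 mm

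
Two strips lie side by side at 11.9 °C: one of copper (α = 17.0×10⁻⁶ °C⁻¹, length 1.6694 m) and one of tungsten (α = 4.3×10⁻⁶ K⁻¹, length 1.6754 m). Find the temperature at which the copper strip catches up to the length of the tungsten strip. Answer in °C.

T = 295.2 °C

Equal length when α₁L₁ΔT − α₂L₂ΔT = L₂ − L₁ = 6.00×10⁻³ m
α₁L₁ = 2.83798×10⁻⁵, α₂L₂ = 7.20422×10⁻⁶ → Δ(αL) = 2.117558×10⁻⁵ m/K
ΔT = 6.00×10⁻³ / 2.117558×10⁻⁵ = 283.345 K, so T = 11.9 + 283.345 = 295.245 °C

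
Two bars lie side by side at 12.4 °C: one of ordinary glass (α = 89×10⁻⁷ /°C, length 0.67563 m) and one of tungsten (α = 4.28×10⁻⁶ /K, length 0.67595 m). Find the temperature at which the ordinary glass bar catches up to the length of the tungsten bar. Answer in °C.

Equal length when α₁L₁ΔT − α₂L₂ΔT = L₂ − L₁ = 3.20×10⁻⁴ m
α₁L₁ = 6.013107×10⁻⁶, α₂L₂ = 2.893066×10⁻⁶ → Δ(αL) = 3.120041×10⁻⁶ m/K
ΔT = 3.20×10⁻⁴ / 3.120041×10⁻⁶ = 102.563 K, so T = 12.4 + 102.563 = 114.963 °C

T = 115.0 °C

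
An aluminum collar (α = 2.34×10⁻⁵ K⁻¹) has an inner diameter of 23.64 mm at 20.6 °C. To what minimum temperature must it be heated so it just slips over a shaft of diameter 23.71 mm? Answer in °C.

T = 147 °C

Required Δd = 23.71 − 23.64 = 0.07 mm
Δd = αd₀ΔT ⇒ ΔT = Δd/(αd₀) = 0.07 / (2.34×10⁻⁵ × 23.64) = 126.54 K
T_min = 20.6 + 126.54 = 147.14 °C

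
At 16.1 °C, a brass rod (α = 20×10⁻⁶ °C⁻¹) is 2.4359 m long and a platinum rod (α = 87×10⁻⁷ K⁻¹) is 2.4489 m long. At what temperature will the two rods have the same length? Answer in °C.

T = 490.3 °C

Equal length when α₁L₁ΔT − α₂L₂ΔT = L₂ − L₁ = 1.30×10⁻² m
α₁L₁ = 4.8718×10⁻⁵, α₂L₂ = 2.130543×10⁻⁵ → Δ(αL) = 2.741257×10⁻⁵ m/K
ΔT = 1.30×10⁻² / 2.741257×10⁻⁵ = 474.235 K, so T = 16.1 + 474.235 = 490.335 °C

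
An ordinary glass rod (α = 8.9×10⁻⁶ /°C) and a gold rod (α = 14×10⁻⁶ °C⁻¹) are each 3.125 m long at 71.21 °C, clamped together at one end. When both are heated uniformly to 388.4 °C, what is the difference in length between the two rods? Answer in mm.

5.06 mm

ΔT = 317.19 K
ordinary glass: ΔL = 8.9×10⁻⁶ × 3.125 m × 317.19 = 8.8218×10⁻³ m = 8.8218 mm
gold: ΔL = 14×10⁻⁶ × 3.125 m × 317.19 = 1.3877×10⁻² m = 13.877 mm
difference = 13.877 − 8.8218 = 5.0552 mm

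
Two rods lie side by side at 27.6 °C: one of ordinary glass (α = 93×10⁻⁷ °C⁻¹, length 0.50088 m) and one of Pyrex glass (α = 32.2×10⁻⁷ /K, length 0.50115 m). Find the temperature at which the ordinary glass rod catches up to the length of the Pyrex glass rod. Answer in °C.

Equal length when α₁L₁ΔT − α₂L₂ΔT = L₂ − L₁ = 2.70×10⁻⁴ m
α₁L₁ = 4.658184×10⁻⁶, α₂L₂ = 1.613703×10⁻⁶ → Δ(αL) = 3.044481×10⁻⁶ m/K
ΔT = 2.70×10⁻⁴ / 3.044481×10⁻⁶ = 88.685 K, so T = 27.6 + 88.685 = 116.285 °C

T = 116.3 °C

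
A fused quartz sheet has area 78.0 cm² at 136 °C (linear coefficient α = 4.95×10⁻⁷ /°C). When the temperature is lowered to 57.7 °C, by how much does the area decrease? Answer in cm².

Area coefficient ≈ 2α; |ΔT| = 78.3 K
ΔA = 2αA₀ΔT = 2(4.95×10⁻⁷)(78.0)(78.3) = 6.05×10⁻³ cm²

ΔA = 0.00605 cm²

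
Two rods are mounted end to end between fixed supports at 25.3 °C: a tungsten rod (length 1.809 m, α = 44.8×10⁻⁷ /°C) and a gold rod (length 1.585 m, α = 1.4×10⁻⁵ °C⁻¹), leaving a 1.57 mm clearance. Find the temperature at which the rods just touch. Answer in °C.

Gap closes when ΔL₁ + ΔL₂ = 1.57 mm = 1.57×10⁻³ m
(α₁L₁ + α₂L₂)ΔT = g
α₁L₁ + α₂L₂ = 44.8×10⁻⁷×1.809 + 1.4×10⁻⁵×1.585 = 3.029432×10⁻⁵ m/K
ΔT = 1.57×10⁻³ / 3.029432×10⁻⁵ = 51.825 K
T = 25.3 + 51.825 = 77.125 °C

T = 77.1 °C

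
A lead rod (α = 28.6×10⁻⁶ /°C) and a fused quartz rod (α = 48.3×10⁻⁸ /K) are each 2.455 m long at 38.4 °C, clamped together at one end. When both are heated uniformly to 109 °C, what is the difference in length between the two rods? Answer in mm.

4.87 mm

ΔT = 70.6 K
lead: ΔL = 28.6×10⁻⁶ × 2.455 m × 70.6 = 4.9570×10⁻³ m = 4.9570 mm
fused quartz: ΔL = 48.3×10⁻⁸ × 2.455 m × 70.6 = 8.3715×10⁻⁵ m = 0.083715 mm
difference = 4.9570 − 0.083715 = 4.873285 mm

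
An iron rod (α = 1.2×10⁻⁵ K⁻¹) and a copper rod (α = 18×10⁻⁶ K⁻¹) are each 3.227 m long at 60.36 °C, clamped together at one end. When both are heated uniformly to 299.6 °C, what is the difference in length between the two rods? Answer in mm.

4.63 mm

ΔT = 239.24 K
iron: ΔL = 1.2×10⁻⁵ × 3.227 m × 239.24 = 9.2643×10⁻³ m = 9.2643 mm
copper: ΔL = 18×10⁻⁶ × 3.227 m × 239.24 = 1.3896×10⁻² m = 13.896 mm
difference = 13.896 − 9.2643 = 4.6317 mm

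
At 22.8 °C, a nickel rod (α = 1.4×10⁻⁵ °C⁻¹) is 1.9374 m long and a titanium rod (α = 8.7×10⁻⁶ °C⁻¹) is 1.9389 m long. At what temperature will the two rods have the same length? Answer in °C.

T = 169.1 °C

Equal length when α₁L₁ΔT − α₂L₂ΔT = L₂ − L₁ = 1.50×10⁻³ m
α₁L₁ = 2.71236×10⁻⁵, α₂L₂ = 1.686843×10⁻⁵ → Δ(αL) = 1.025517×10⁻⁵ m/K
ΔT = 1.50×10⁻³ / 1.025517×10⁻⁵ = 146.268 K, so T = 22.8 + 146.268 = 169.068 °C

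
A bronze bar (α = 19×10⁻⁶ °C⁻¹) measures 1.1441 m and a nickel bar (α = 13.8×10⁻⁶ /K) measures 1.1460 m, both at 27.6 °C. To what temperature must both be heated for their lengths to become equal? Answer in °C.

T = 348.4 °C

L₁(1 + α₁ΔT) = L₂(1 + α₂ΔT) ⇒ ΔT = (L₂ − L₁)/(α₁L₁ − α₂L₂)
L₂ − L₁ = 1.1460 − 1.1441 = 1.90×10⁻³ m
α₁L₁ − α₂L₂ = 19×10⁻⁶×1.1441 − 13.8×10⁻⁶×1.1460 = 5.9231×10⁻⁶ m/K
ΔT = 1.90×10⁻³ / 5.9231×10⁻⁶ = 320.778 K
T = 27.6 + 320.778 = 348.378 °C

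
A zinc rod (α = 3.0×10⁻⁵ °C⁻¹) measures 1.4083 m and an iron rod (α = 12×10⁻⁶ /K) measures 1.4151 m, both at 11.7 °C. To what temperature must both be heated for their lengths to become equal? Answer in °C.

T = 280.8 °C

L₁(1 + α₁ΔT) = L₂(1 + α₂ΔT) ⇒ ΔT = (L₂ − L₁)/(α₁L₁ − α₂L₂)
L₂ − L₁ = 1.4151 − 1.4083 = 6.80×10⁻³ m
α₁L₁ − α₂L₂ = 3.0×10⁻⁵×1.4083 − 12×10⁻⁶×1.4151 = 2.52678×10⁻⁵ m/K
ΔT = 6.80×10⁻³ / 2.52678×10⁻⁵ = 269.117 K
T = 11.7 + 269.117 = 280.817 °C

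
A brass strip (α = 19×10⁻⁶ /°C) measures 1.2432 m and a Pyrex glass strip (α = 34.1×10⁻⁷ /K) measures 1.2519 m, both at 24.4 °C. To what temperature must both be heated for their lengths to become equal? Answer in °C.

L₁(1 + α₁ΔT) = L₂(1 + α₂ΔT) ⇒ ΔT = (L₂ − L₁)/(α₁L₁ − α₂L₂)
L₂ − L₁ = 1.2519 − 1.2432 = 8.70×10⁻³ m
α₁L₁ − α₂L₂ = 19×10⁻⁶×1.2432 − 34.1×10⁻⁷×1.2519 = 1.9351821×10⁻⁵ m/K
ΔT = 8.70×10⁻³ / 1.9351821×10⁻⁵ = 449.570 K
T = 24.4 + 449.570 = 473.970 °C

T = 474.0 °C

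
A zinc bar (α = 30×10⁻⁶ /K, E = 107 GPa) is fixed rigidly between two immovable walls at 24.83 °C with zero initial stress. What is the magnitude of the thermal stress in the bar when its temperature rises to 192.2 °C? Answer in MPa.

σ = 537 MPa

Fully constrained: the free strain ε = αΔT is blocked, so σ = Eε = EαΔT.
|ΔT| = 167.37 K
σ = 107×10⁹ × 30×10⁻⁶ × 167.37 = 5.37×10⁸ Pa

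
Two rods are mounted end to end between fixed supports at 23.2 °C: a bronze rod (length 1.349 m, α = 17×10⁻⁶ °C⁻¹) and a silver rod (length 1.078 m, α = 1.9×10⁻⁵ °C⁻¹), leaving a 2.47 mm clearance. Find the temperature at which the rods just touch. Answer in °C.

α₁L₁ = 2.2933×10⁻⁵ m/K, α₂L₂ = 2.0482×10⁻⁵ m/K → total 4.3415×10⁻⁵ m/K
ΔT = g/(α₁L₁+α₂L₂) = 2.47×10⁻³ / 4.3415×10⁻⁵ = 56.893 K
T = 23.2 + 56.893 = 80.093 °C

T = 80.1 °C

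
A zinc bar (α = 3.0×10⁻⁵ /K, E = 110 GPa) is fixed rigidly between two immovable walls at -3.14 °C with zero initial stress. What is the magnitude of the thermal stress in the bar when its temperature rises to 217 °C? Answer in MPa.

σ = 726 MPa

Fully constrained: the free strain ε = αΔT is blocked, so σ = Eε = EαΔT.
|ΔT| = 220.14 K
σ = 110×10⁹ × 3.0×10⁻⁵ × 220.14 = 7.26×10⁸ Pa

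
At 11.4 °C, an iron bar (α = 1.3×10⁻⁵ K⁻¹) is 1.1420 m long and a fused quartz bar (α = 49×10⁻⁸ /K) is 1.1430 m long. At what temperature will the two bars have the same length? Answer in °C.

L₁(1 + α₁ΔT) = L₂(1 + α₂ΔT) ⇒ ΔT = (L₂ − L₁)/(α₁L₁ − α₂L₂)
L₂ − L₁ = 1.1430 − 1.1420 = 1.00×10⁻³ m
α₁L₁ − α₂L₂ = 1.3×10⁻⁵×1.1420 − 49×10⁻⁸×1.1430 = 1.428593×10⁻⁵ m/K
ΔT = 1.00×10⁻³ / 1.428593×10⁻⁵ = 69.9989 K
T = 11.4 + 69.9989 = 81.3989 °C

T = 81.40 °C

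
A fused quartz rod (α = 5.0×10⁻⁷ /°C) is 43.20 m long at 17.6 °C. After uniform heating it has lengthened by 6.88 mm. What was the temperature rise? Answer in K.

ΔL = αL₀ΔT ⇒ ΔT = ΔL / (αL₀)
ΔT = 6.88×10⁻³ m / (5.0×10⁻⁷ × 43.20 m) = 318.52 K

ΔT = 319 K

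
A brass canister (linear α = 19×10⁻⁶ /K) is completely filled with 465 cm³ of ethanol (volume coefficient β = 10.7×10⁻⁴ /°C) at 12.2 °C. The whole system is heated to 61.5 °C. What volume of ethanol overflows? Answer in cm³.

The canister also expands: β_container ≈ 3α = 5.7×10⁻⁵ /K
Net overflow = V₀(β_liq − 3α_cont)ΔT
β − 3α = 1.07×10⁻³ − 5.7×10⁻⁵ = 1.013×10⁻³ /K; ΔT = 49.3 K
ΔV = 465 × 1.013×10⁻³ × 49.3 = 23.2 cm³

23.2 cm³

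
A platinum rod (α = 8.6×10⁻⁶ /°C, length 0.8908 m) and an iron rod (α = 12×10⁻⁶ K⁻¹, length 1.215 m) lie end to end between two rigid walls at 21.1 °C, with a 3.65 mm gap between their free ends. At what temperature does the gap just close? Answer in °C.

Gap closes when ΔL₁ + ΔL₂ = 3.65 mm = 3.65×10⁻³ m
(α₁L₁ + α₂L₂)ΔT = g
α₁L₁ + α₂L₂ = 8.6×10⁻⁶×0.8908 + 12×10⁻⁶×1.215 = 2.224088×10⁻⁵ m/K
ΔT = 3.65×10⁻³ / 2.224088×10⁻⁵ = 164.11 K
T = 21.1 + 164.11 = 185.21 °C

T = 185 °C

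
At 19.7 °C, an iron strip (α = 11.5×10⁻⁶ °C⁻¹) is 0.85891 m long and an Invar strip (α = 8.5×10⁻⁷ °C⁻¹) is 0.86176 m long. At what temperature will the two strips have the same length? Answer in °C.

T = 331.3 °C

L₁(1 + α₁ΔT) = L₂(1 + α₂ΔT) ⇒ ΔT = (L₂ − L₁)/(α₁L₁ − α₂L₂)
L₂ − L₁ = 0.86176 − 0.85891 = 2.85×10⁻³ m
α₁L₁ − α₂L₂ = 11.5×10⁻⁶×0.85891 − 8.5×10⁻⁷×0.86176 = 9.144969×10⁻⁶ m/K
ΔT = 2.85×10⁻³ / 9.144969×10⁻⁶ = 311.647 K
T = 19.7 + 311.647 = 331.347 °C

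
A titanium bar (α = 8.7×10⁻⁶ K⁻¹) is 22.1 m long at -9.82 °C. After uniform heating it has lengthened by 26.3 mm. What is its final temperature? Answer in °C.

ΔL = αL₀ΔT ⇒ ΔT = ΔL / (αL₀)
ΔT = 26.3×10⁻³ m / (8.7×10⁻⁶ × 22.1 m) = 136.79 K
T = -9.82 + 136.79 = 126.97 °C

T = 127 °C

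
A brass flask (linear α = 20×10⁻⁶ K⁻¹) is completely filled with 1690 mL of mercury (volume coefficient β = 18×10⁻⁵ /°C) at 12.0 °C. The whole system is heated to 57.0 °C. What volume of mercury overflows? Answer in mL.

The flask also expands: β_container ≈ 3α = 6.0×10⁻⁵ /K
Net overflow = V₀(β_liq − 3α_cont)ΔT
β − 3α = 1.80×10⁻⁴ − 6.0×10⁻⁵ = 1.20×10⁻⁴ /K; ΔT = 45.0 K
ΔV = 1690 × 1.20×10⁻⁴ × 45.0 = 9.13 mL

9.13 mL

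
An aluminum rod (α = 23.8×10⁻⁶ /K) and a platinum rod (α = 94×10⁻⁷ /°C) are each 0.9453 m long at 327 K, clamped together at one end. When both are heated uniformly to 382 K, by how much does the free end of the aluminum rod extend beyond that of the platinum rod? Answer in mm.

ΔT = 55 K
aluminum: ΔL = 23.8×10⁻⁶ × 0.9453 m × 55 = 1.2374×10⁻³ m = 1.2374 mm
platinum: ΔL = 94×10⁻⁷ × 0.9453 m × 55 = 4.8872×10⁻⁴ m = 0.48872 mm
difference = 1.2374 − 0.48872 = 0.74868 mm

0.749 mm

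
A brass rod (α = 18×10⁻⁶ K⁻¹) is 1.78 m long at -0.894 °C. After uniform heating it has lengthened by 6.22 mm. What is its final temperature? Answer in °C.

T = 193 °C

ΔL = αL₀ΔT ⇒ ΔT = ΔL / (αL₀)
ΔT = 6.22×10⁻³ m / (18×10⁻⁶ × 1.78 m) = 194.132 K
T = -0.894 + 194.132 = 193.238 °C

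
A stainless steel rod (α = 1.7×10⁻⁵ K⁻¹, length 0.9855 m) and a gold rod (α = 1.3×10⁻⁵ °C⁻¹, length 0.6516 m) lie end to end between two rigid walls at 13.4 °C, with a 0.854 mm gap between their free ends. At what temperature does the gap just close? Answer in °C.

T = 47.3 °C

α₁L₁ = 1.67535×10⁻⁵ m/K, α₂L₂ = 8.4708×10⁻⁶ m/K → total 2.52243×10⁻⁵ m/K
ΔT = g/(α₁L₁+α₂L₂) = 8.54×10⁻⁴ / 2.52243×10⁻⁵ = 33.856 K
T = 13.4 + 33.856 = 47.256 °C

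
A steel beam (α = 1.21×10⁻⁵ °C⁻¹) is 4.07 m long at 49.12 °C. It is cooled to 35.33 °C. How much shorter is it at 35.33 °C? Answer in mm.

ΔL = 0.679 mm

|ΔT| = |35.33 − 49.12| = 13.79 K
ΔL = αL₀ΔT = (1.21×10⁻⁵)(4.07)(13.79) = 6.79×10⁻⁴ m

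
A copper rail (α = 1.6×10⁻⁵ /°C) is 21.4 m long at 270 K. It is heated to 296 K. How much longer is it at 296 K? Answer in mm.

ΔL = 8.90 mm

|ΔT| = |296 − 270| = 26 K
ΔL = αL₀ΔT = (1.6×10⁻⁵)(21.4)(26) = 8.90×10⁻³ m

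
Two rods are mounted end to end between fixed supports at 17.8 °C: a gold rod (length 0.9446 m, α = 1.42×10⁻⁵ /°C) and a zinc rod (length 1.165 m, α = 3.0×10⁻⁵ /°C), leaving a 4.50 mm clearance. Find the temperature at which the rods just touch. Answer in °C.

T = 111 °C

α₁L₁ = 1.341332×10⁻⁵ m/K, α₂L₂ = 3.495×10⁻⁵ m/K → total 4.836332×10⁻⁵ m/K
ΔT = g/(α₁L₁+α₂L₂) = 4.50×10⁻³ / 4.836332×10⁻⁵ = 93.05 K
T = 17.8 + 93.05 = 110.85 °C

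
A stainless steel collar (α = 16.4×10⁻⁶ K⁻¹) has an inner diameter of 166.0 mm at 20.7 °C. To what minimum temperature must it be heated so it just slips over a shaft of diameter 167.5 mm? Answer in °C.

T = 572 °C

Required Δd = 167.5 − 166.0 = 1.5 mm
Δd = αd₀ΔT ⇒ ΔT = Δd/(αd₀) = 1.5 / (16.4×10⁻⁶ × 166.0) = 550.98 K
T_min = 20.7 + 550.98 = 571.68 °C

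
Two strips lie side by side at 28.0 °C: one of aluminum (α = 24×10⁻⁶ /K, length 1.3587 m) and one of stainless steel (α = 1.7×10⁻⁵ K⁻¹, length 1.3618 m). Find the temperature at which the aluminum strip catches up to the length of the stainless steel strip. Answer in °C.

T = 355.8 °C

Equal length when α₁L₁ΔT − α₂L₂ΔT = L₂ − L₁ = 3.10×10⁻³ m
α₁L₁ = 3.26088×10⁻⁵, α₂L₂ = 2.31506×10⁻⁵ → Δ(αL) = 9.4582×10⁻⁶ m/K
ΔT = 3.10×10⁻³ / 9.4582×10⁻⁶ = 327.758 K, so T = 28.0 + 327.758 = 355.758 °C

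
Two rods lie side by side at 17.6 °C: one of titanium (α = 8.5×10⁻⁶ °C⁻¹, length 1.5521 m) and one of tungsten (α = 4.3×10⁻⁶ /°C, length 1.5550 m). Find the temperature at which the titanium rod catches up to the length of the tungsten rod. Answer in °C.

L₁(1 + α₁ΔT) = L₂(1 + α₂ΔT) ⇒ ΔT = (L₂ − L₁)/(α₁L₁ − α₂L₂)
L₂ − L₁ = 1.5550 − 1.5521 = 2.90×10⁻³ m
α₁L₁ − α₂L₂ = 8.5×10⁻⁶×1.5521 − 4.3×10⁻⁶×1.5550 = 6.50635×10⁻⁶ m/K
ΔT = 2.90×10⁻³ / 6.50635×10⁻⁶ = 445.718 K
T = 17.6 + 445.718 = 463.318 °C

T = 463.3 °C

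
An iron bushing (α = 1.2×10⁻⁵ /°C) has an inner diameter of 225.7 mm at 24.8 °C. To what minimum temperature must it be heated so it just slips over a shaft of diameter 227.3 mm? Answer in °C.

Required Δd = 227.3 − 225.7 = 1.6 mm
Δd = αd₀ΔT ⇒ ΔT = Δd/(αd₀) = 1.6 / (1.2×10⁻⁵ × 225.7) = 590.75 K
T_min = 24.8 + 590.75 = 615.55 °C

T = 616 °C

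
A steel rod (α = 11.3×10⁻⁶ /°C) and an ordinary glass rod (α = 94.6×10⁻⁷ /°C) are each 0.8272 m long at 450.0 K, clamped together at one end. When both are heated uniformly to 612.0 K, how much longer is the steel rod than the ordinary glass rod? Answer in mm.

ΔT = 162.0 K
steel: ΔL = 11.3×10⁻⁶ × 0.8272 m × 162.0 = 1.5143×10⁻³ m = 1.5143 mm
ordinary glass: ΔL = 94.6×10⁻⁷ × 0.8272 m × 162.0 = 1.2677×10⁻³ m = 1.2677 mm
difference = 1.5143 − 1.2677 = 0.2466 mm

0.247 mm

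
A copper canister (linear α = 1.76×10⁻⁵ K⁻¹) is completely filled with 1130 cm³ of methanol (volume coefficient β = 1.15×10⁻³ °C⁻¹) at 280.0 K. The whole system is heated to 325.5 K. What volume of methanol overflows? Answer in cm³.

56.4 cm³

The canister also expands: β_container ≈ 3α = 5.28×10⁻⁵ /K
Net overflow = V₀(β_liq − 3α_cont)ΔT
β − 3α = 1.15×10⁻³ − 5.28×10⁻⁵ = 1.0972×10⁻³ /K; ΔT = 45.5 K
ΔV = 1130 × 1.0972×10⁻³ × 45.5 = 56.4 cm³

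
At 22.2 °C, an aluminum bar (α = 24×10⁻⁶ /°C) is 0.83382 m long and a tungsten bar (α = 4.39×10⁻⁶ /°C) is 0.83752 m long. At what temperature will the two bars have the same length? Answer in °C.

T = 248.7 °C

Equal length when α₁L₁ΔT − α₂L₂ΔT = L₂ − L₁ = 3.70×10⁻³ m
α₁L₁ = 2.001168×10⁻⁵, α₂L₂ = 3.6767128×10⁻⁶ → Δ(αL) = 1.63349672×10⁻⁵ m/K
ΔT = 3.70×10⁻³ / 1.63349672×10⁻⁵ = 226.508 K, so T = 22.2 + 226.508 = 248.708 °C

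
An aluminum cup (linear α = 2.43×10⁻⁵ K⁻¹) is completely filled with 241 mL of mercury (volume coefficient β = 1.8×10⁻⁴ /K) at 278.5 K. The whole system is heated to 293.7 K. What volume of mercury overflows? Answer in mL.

The cup also expands: β_container ≈ 3α = 7.29×10⁻⁵ /K
Net overflow = V₀(β_liq − 3α_cont)ΔT
β − 3α = 1.80×10⁻⁴ − 7.29×10⁻⁵ = 1.071×10⁻⁴ /K; ΔT = 15.2 K
ΔV = 241 × 1.071×10⁻⁴ × 15.2 = 0.392 mL

0.392 mL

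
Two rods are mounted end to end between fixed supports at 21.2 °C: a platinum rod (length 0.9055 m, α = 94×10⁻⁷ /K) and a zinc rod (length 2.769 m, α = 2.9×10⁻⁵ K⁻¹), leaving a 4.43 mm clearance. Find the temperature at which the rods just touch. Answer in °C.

T = 71.1 °C

α₁L₁ = 8.5117×10⁻⁶ m/K, α₂L₂ = 8.0301×10⁻⁵ m/K → total 8.88127×10⁻⁵ m/K
ΔT = g/(α₁L₁+α₂L₂) = 4.43×10⁻³ / 8.88127×10⁻⁵ = 49.880 K
T = 21.2 + 49.880 = 71.080 °C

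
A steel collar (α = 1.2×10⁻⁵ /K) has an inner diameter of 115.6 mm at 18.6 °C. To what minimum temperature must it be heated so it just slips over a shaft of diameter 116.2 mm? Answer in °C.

T = 451 °C

Required Δd = 116.2 − 115.6 = 0.6 mm
Δd = αd₀ΔT ⇒ ΔT = Δd/(αd₀) = 0.6 / (1.2×10⁻⁵ × 115.6) = 432.53 K
T_min = 18.6 + 432.53 = 451.13 °C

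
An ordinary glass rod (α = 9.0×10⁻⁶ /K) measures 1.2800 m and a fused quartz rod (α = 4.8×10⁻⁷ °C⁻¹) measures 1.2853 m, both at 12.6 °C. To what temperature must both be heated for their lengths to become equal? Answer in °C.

T = 498.7 °C

Equal length when α₁L₁ΔT − α₂L₂ΔT = L₂ − L₁ = 5.30×10⁻³ m
α₁L₁ = 1.152×10⁻⁵, α₂L₂ = 6.16944×10⁻⁷ → Δ(αL) = 1.0903056×10⁻⁵ m/K
ΔT = 5.30×10⁻³ / 1.0903056×10⁻⁵ = 486.102 K, so T = 12.6 + 486.102 = 498.702 °C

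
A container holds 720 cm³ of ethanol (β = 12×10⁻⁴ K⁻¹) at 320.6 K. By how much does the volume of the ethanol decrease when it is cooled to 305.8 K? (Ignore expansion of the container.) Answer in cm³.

ΔV = 12.8 cm³

|ΔT| = |305.8 − 320.6| = 14.8 K
ΔV = βV₀ΔT = (12×10⁻⁴)(720)(14.8) = 12.8 cm³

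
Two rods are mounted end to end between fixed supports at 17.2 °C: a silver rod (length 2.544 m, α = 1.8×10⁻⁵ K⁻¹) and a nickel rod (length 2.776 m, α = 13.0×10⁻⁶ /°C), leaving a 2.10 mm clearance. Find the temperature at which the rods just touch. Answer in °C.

α₁L₁ = 4.5792×10⁻⁵ m/K, α₂L₂ = 3.6088×10⁻⁵ m/K → total 8.188×10⁻⁵ m/K
ΔT = g/(α₁L₁+α₂L₂) = 2.10×10⁻³ / 8.188×10⁻⁵ = 25.647 K
T = 17.2 + 25.647 = 42.847 °C

T = 42.8 °C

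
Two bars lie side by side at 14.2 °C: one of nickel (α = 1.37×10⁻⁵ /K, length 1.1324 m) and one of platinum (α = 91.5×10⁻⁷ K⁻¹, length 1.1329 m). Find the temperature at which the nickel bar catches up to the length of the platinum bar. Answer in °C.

T = 111.3 °C

L₁(1 + α₁ΔT) = L₂(1 + α₂ΔT) ⇒ ΔT = (L₂ − L₁)/(α₁L₁ − α₂L₂)
L₂ − L₁ = 1.1329 − 1.1324 = 5.00×10⁻⁴ m
α₁L₁ − α₂L₂ = 1.37×10⁻⁵×1.1324 − 91.5×10⁻⁷×1.1329 = 5.147845×10⁻⁶ m/K
ΔT = 5.00×10⁻⁴ / 5.147845×10⁻⁶ = 97.128 K
T = 14.2 + 97.128 = 111.328 °C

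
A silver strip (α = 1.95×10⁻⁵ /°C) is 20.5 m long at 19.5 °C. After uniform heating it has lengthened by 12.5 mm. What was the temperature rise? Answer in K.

ΔT = 31.3 K

ΔL = αL₀ΔT ⇒ ΔT = ΔL / (αL₀)
ΔT = 12.5×10⁻³ m / (1.95×10⁻⁵ × 20.5 m) = 31.270 K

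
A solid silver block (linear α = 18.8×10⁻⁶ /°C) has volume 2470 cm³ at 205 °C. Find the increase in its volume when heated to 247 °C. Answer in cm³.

Isotropic solid: β ≈ 3α = 5.6×10⁻⁵ /K; ΔT = 42 K
ΔV = 3αV₀ΔT = 3(18.8×10⁻⁶)(2470)(42) = 5.85 cm³

ΔV = 5.85 cm³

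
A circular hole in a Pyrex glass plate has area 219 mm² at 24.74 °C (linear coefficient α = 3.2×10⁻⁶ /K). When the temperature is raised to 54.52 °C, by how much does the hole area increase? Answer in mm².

ΔA = 0.0417 mm²

Area coefficient ≈ 2α; |ΔT| = 29.78 K
ΔA = 2αA₀ΔT = 2(3.2×10⁻⁶)(219)(29.78) = 0.0417 mm²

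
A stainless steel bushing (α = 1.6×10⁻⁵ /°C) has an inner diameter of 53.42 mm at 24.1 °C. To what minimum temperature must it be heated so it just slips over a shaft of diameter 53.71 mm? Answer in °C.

Required Δd = 53.71 − 53.42 = 0.29 mm
Δd = αd₀ΔT ⇒ ΔT = Δd/(αd₀) = 0.29 / (1.6×10⁻⁵ × 53.42) = 339.29 K
T_min = 24.1 + 339.29 = 363.39 °C

T = 363 °C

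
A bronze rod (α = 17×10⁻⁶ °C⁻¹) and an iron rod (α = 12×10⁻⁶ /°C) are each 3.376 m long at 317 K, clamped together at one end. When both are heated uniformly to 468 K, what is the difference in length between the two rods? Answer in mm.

2.55 mm

ΔT = 151 K
bronze: ΔL = 17×10⁻⁶ × 3.376 m × 151 = 8.6662×10⁻³ m = 8.6662 mm
iron: ΔL = 12×10⁻⁶ × 3.376 m × 151 = 6.1173×10⁻³ m = 6.1173 mm
difference = 8.6662 − 6.1173 = 2.5489 mm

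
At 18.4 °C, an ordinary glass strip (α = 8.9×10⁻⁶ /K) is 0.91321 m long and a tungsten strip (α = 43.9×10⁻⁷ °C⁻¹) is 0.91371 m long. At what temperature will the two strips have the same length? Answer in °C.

Equal length when α₁L₁ΔT − α₂L₂ΔT = L₂ − L₁ = 5.00×10⁻⁴ m
α₁L₁ = 8.127569×10⁻⁶, α₂L₂ = 4.0111869×10⁻⁶ → Δ(αL) = 4.1163821×10⁻⁶ m/K
ΔT = 5.00×10⁻⁴ / 4.1163821×10⁻⁶ = 121.466 K, so T = 18.4 + 121.466 = 139.866 °C

T = 139.9 °C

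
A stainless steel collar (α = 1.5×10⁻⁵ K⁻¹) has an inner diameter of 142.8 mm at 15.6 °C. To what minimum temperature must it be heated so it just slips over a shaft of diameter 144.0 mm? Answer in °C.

Required Δd = 144.0 − 142.8 = 1.2 mm
Δd = αd₀ΔT ⇒ ΔT = Δd/(αd₀) = 1.2 / (1.5×10⁻⁵ × 142.8) = 560.22 K
T_min = 15.6 + 560.22 = 575.82 °C

T = 576 °C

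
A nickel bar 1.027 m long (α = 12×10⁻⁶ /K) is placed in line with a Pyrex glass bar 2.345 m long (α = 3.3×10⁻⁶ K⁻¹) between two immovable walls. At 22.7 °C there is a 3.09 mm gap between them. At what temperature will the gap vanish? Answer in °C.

Gap closes when ΔL₁ + ΔL₂ = 3.09 mm = 3.09×10⁻³ m
(α₁L₁ + α₂L₂)ΔT = g
α₁L₁ + α₂L₂ = 12×10⁻⁶×1.027 + 3.3×10⁻⁶×2.345 = 2.00625×10⁻⁵ m/K
ΔT = 3.09×10⁻³ / 2.00625×10⁻⁵ = 154.02 K
T = 22.7 + 154.02 = 176.72 °C

T = 177 °C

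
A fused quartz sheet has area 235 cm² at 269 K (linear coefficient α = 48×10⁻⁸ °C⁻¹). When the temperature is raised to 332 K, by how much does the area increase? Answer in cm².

Area coefficient ≈ 2α; |ΔT| = 63 K
ΔA = 2αA₀ΔT = 2(48×10⁻⁸)(235)(63) = 0.0142 cm²

ΔA = 0.0142 cm²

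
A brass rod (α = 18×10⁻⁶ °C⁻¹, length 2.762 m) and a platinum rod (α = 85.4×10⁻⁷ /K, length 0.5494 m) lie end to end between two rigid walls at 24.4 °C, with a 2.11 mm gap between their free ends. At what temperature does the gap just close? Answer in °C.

α₁L₁ = 4.9716×10⁻⁵ m/K, α₂L₂ = 4.691876×10⁻⁶ m/K → total 5.4407876×10⁻⁵ m/K
ΔT = g/(α₁L₁+α₂L₂) = 2.11×10⁻³ / 5.4407876×10⁻⁵ = 38.781 K
T = 24.4 + 38.781 = 63.181 °C

T = 63.2 °C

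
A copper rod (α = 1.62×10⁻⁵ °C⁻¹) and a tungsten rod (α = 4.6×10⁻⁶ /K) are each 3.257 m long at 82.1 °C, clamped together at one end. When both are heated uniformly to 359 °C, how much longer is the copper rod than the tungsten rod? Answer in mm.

10.5 mm

ΔT = 276.9 K
copper: ΔL = 1.62×10⁻⁵ × 3.257 m × 276.9 = 1.4610×10⁻² m = 14.610 mm
tungsten: ΔL = 4.6×10⁻⁶ × 3.257 m × 276.9 = 4.1486×10⁻³ m = 4.1486 mm
difference = 14.610 − 4.1486 = 10.4614 mm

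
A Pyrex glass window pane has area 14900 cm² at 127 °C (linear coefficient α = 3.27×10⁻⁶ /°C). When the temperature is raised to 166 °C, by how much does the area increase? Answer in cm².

ΔA = 3.80 cm²

Area coefficient ≈ 2α; |ΔT| = 39 K
ΔA = 2αA₀ΔT = 2(3.27×10⁻⁶)(14900)(39) = 3.80 cm²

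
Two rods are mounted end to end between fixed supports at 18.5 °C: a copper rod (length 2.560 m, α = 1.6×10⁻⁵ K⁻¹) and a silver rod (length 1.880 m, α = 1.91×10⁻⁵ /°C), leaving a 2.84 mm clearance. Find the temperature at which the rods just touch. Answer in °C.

T = 55.4 °C

α₁L₁ = 4.096×10⁻⁵ m/K, α₂L₂ = 3.5908×10⁻⁵ m/K → total 7.6868×10⁻⁵ m/K
ΔT = g/(α₁L₁+α₂L₂) = 2.84×10⁻³ / 7.6868×10⁻⁵ = 36.946 K
T = 18.5 + 36.946 = 55.446 °C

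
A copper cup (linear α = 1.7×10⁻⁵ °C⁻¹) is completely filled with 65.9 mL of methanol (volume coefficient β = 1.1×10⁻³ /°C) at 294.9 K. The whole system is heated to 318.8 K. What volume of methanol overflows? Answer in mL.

The cup also expands: β_container ≈ 3α = 5.1×10⁻⁵ /K
Net overflow = V₀(β_liq − 3α_cont)ΔT
β − 3α = 1.10×10⁻³ − 5.1×10⁻⁵ = 1.049×10⁻³ /K; ΔT = 23.9 K
ΔV = 65.9 × 1.049×10⁻³ × 23.9 = 1.65 mL

1.65 mL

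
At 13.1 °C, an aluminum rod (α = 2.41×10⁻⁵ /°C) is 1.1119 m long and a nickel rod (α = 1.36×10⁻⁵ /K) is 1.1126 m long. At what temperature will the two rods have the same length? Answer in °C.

T = 73.11 °C

L₁(1 + α₁ΔT) = L₂(1 + α₂ΔT) ⇒ ΔT = (L₂ − L₁)/(α₁L₁ − α₂L₂)
L₂ − L₁ = 1.1126 − 1.1119 = 7.00×10⁻⁴ m
α₁L₁ − α₂L₂ = 2.41×10⁻⁵×1.1119 − 1.36×10⁻⁵×1.1126 = 1.166543×10⁻⁵ m/K
ΔT = 7.00×10⁻⁴ / 1.166543×10⁻⁵ = 60.0064 K
T = 13.1 + 60.0064 = 73.1064 °C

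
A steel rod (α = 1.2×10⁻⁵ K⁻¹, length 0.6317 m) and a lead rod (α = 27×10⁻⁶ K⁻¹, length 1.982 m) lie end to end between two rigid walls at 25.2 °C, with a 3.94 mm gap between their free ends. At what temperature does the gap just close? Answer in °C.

α₁L₁ = 7.5804×10⁻⁶ m/K, α₂L₂ = 5.3514×10⁻⁵ m/K → total 6.10944×10⁻⁵ m/K
ΔT = g/(α₁L₁+α₂L₂) = 3.94×10⁻³ / 6.10944×10⁻⁵ = 64.490 K
T = 25.2 + 64.490 = 89.690 °C

T = 89.7 °C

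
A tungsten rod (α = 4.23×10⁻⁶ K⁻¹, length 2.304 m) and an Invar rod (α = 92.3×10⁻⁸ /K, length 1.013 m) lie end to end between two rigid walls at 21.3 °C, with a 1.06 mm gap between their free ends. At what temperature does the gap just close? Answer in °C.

T = 121 °C

α₁L₁ = 9.74592×10⁻⁶ m/K, α₂L₂ = 9.34999×10⁻⁷ m/K → total 1.0680919×10⁻⁵ m/K
ΔT = g/(α₁L₁+α₂L₂) = 1.06×10⁻³ / 1.0680919×10⁻⁵ = 99.24 K
T = 21.3 + 99.24 = 120.54 °C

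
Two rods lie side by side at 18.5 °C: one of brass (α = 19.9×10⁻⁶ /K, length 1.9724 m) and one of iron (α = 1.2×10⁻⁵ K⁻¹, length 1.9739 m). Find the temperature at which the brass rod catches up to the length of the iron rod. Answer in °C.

Equal length when α₁L₁ΔT − α₂L₂ΔT = L₂ − L₁ = 1.50×10⁻³ m
α₁L₁ = 3.925076×10⁻⁵, α₂L₂ = 2.36868×10⁻⁵ → Δ(αL) = 1.556396×10⁻⁵ m/K
ΔT = 1.50×10⁻³ / 1.556396×10⁻⁵ = 96.377 K, so T = 18.5 + 96.377 = 114.877 °C

T = 114.9 °C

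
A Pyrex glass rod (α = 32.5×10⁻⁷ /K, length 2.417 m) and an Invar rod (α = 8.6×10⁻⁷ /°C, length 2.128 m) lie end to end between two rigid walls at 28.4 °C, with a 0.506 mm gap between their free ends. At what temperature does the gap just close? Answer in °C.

Gap closes when ΔL₁ + ΔL₂ = 0.506 mm = 5.06×10⁻⁴ m
(α₁L₁ + α₂L₂)ΔT = g
α₁L₁ + α₂L₂ = 32.5×10⁻⁷×2.417 + 8.6×10⁻⁷×2.128 = 9.68533×10⁻⁶ m/K
ΔT = 5.06×10⁻⁴ / 9.68533×10⁻⁶ = 52.244 K
T = 28.4 + 52.244 = 80.644 °C

T = 80.6 °C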